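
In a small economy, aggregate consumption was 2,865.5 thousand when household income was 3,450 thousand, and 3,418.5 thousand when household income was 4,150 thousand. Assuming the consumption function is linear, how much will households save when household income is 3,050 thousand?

S = 500.5

MPC = (3418.5 − 2865.5)/(4150 − 3450) = 553/700 = 0.79
a = 2865.5 − 0.79(3450) = 2865.5 − 2725.5 = 140
C = 140 + 0.79(3050) = 2549.5
S = 3050 − 2549.5 = 500.5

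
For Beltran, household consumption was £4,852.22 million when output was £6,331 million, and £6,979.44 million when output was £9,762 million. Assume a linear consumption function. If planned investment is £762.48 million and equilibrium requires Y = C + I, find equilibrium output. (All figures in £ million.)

MPC = (6979.44 − 4852.22)/(9762 − 6331) = 2127.22/3431 = 0.62
a = 4852.22 − 0.62(6331) = 927
Equilibrium: Y = 927 + 0.62Y + 762.48
0.38Y = 1689.48, so Y = 1689.48/0.38 = 4446

Y = 4446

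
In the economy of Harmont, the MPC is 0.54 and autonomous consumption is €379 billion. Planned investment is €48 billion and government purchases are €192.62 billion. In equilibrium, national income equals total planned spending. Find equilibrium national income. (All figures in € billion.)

Y = 1347

Y = C + I + G = 379 + 0.54Y + 48 + 192.62
Y − 0.54Y = 619.62
0.46Y = 619.62, so Y = 619.62/0.46 = 1347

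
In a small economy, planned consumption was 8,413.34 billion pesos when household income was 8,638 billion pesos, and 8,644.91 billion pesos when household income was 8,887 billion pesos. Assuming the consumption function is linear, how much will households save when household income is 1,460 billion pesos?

S = -277.8

MPC = (8644.91 − 8413.34)/(8887 − 8638) = 231.57/249 = 0.93
a = 8413.34 − 0.93(8638) = 8413.34 − 8033.34 = 380
C = 380 + 0.93(1460) = 1737.8
S = 1460 − 1737.8 = -277.8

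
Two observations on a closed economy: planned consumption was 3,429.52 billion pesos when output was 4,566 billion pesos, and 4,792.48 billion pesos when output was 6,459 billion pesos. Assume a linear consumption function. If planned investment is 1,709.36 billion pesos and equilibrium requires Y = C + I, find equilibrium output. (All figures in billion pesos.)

Y = 6612

MPC = (4792.48 − 3429.52)/(6459 − 4566) = 1362.96/1893 = 0.72
a = 3429.52 − 0.72(4566) = 142
Equilibrium: Y = 142 + 0.72Y + 1709.36
0.28Y = 1851.36, so Y = 1851.36/0.28 = 6612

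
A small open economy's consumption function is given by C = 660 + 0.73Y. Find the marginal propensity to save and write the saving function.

MPS = 0.27; S = -660 + 0.27Y

MPS = 1 − MPC = 1 − 0.73 = 0.27
S = Y − C = -660 + 0.27Y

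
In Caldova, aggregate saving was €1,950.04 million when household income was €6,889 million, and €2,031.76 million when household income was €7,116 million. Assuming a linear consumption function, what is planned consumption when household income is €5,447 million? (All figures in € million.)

MPS = ΔS/ΔY = (2031.76 − 1950.04)/(7116 − 6889) = 81.72/227 = 0.36
MPC = 1 − MPS = 0.64
Autonomous saving = 1950.04 − 0.36(6889) = -530, so a = 530
C = 530 + 0.64(5447) = 530 + 3486.08 = 4016.08

C = 4016.08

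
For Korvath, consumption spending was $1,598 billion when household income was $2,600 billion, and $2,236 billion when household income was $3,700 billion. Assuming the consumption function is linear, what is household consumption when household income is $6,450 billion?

MPC = (2236 − 1598)/(3700 − 2600) = 638/1100 = 0.58
a = 1598 − 0.58(2600) = 1598 − 1508 = 90
C = 90 + 0.58(6450) = 90 + 3741 = 3831

C = 3831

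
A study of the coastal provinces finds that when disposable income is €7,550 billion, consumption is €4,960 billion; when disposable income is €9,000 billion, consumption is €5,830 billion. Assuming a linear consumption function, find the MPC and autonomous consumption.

MPC = ΔC/ΔY = (5830 − 4960)/(9000 − 7550) = 870/1450 = 0.6
a = C − MPC·Y = 4960 − 0.6(7550) = 4960 − 4530 = 430

MPC = 0.6; a = 430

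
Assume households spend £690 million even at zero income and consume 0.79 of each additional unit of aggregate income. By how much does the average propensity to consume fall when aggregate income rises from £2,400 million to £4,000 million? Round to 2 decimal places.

At Y = 2400: C = 690 + 0.79(2400) = 2586, APC = 2586/2400 = 1.078
At Y = 4000: C = 3850, APC = 3850/4000 = 0.963
Fall in APC = 1.078 − 0.963 = 0.115 ≈ 0.12

ΔAPC = 0.12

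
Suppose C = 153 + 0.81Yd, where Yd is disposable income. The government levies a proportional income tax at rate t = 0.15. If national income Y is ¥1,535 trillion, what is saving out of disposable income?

S = 94.9025

Yd = (1 − 0.15)(1535) = 0.85(1535) = 1304.75
C = 153 + 0.81(1304.75) = 153 + 1056.8475 = 1209.8475
S = Yd − C = 1304.75 − 1209.8475 = 94.9025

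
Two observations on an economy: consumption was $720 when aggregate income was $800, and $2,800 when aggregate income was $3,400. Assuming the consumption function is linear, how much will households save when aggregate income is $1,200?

MPC = (2800 − 720)/(3400 − 800) = 2080/2600 = 0.8
a = 720 − 0.8(800) = 720 − 640 = 80
C = 80 + 0.8(1200) = 1040
S = 1200 − 1040 = 160

S = 160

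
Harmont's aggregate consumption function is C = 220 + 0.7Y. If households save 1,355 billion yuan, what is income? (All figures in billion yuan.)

S = Y − C = -220 + 0.3Y
-220 + 0.3Y = 1355, so 0.3Y = 1575 and Y = 5250

Y = 5250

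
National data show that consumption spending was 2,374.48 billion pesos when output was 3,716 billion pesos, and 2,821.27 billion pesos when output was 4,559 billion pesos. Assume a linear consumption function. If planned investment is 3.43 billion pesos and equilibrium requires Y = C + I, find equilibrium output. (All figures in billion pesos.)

Y = 869

MPC = (2821.27 − 2374.48)/(4559 − 3716) = 446.79/843 = 0.53
a = 2374.48 − 0.53(3716) = 405
Equilibrium: Y = 405 + 0.53Y + 3.43
0.47Y = 408.43, so Y = 408.43/0.47 = 869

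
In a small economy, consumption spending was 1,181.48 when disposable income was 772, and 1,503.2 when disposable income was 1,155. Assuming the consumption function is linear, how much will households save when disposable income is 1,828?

S = -240.52

MPC = (1503.2 − 1181.48)/(1155 − 772) = 321.72/383 = 0.84
a = 1181.48 − 0.84(772) = 1181.48 − 648.48 = 533
C = 533 + 0.84(1828) = 2068.52
S = 1828 − 2068.52 = -240.52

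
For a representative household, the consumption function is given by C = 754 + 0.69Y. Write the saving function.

S = -754 + 0.31Y

S = Y − C = Y − (754 + 0.69Y) = -754 + (1 − 0.69)Y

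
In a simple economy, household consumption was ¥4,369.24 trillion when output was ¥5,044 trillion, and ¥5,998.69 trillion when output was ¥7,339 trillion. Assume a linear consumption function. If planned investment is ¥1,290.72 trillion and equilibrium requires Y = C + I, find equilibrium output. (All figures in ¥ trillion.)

MPC = (5998.69 − 4369.24)/(7339 − 5044) = 1629.45/2295 = 0.71
a = 4369.24 − 0.71(5044) = 788
Equilibrium: Y = 788 + 0.71Y + 1290.72
0.29Y = 2078.72, so Y = 2078.72/0.29 = 7168

Y = 7168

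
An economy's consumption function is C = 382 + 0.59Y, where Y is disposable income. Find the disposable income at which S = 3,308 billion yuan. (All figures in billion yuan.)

S = Y − C = -382 + 0.41Y
-382 + 0.41Y = 3308, so 0.41Y = 3690 and Y = 9000

Y = 9000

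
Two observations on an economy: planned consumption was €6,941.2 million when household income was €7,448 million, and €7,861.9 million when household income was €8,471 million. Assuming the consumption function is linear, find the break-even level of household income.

MPC = (7861.9 − 6941.2)/(8471 − 7448) = 920.7/1023 = 0.9
a = 6941.2 − 0.9(7448) = 6941.2 − 6703.2 = 238
Break-even: Y = a/(1−MPC) = 238/0.1 = 2380

Y = 2380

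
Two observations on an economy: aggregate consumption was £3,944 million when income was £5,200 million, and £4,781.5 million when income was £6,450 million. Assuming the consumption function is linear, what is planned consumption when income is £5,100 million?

C = 3877

MPC = (4781.5 − 3944)/(6450 − 5200) = 837.5/1250 = 0.67
a = 3944 − 0.67(5200) = 3944 − 3484 = 460
C = 460 + 0.67(5100) = 460 + 3417 = 3877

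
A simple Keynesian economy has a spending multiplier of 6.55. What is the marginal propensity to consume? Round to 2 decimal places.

k = 1/(1 − MPC), so 1 − MPC = 1/k = 1/6.55 = 0.1527
MPC = 1 − 0.1527 = 0.85

MPC = 0.85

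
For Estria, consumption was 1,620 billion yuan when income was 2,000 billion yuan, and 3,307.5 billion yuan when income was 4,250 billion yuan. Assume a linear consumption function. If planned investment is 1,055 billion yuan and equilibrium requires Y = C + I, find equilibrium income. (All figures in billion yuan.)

MPC = (3307.5 − 1620)/(4250 − 2000) = 1687.5/2250 = 0.75
a = 1620 − 0.75(2000) = 120
Equilibrium: Y = 120 + 0.75Y + 1055
0.25Y = 1175, so Y = 1175/0.25 = 4700

Y = 4700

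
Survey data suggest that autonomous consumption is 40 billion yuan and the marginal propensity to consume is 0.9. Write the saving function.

S = Y − C = Y − (40 + 0.9Y) = -40 + (1 − 0.9)Y

S = -40 + 0.1Y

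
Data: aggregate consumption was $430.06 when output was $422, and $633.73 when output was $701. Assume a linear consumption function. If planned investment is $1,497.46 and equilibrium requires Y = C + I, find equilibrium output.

Y = 5998

MPC = (633.73 − 430.06)/(701 − 422) = 203.67/279 = 0.73
a = 430.06 − 0.73(422) = 122
Equilibrium: Y = 122 + 0.73Y + 1497.46
0.27Y = 1619.46, so Y = 1619.46/0.27 = 5998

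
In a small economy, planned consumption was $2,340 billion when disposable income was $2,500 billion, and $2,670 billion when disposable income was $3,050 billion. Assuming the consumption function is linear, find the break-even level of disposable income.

Y = 2100

MPC = (2670 − 2340)/(3050 − 2500) = 330/550 = 0.6
a = 2340 − 0.6(2500) = 2340 − 1500 = 840
Break-even: Y = a/(1−MPC) = 840/0.4 = 2100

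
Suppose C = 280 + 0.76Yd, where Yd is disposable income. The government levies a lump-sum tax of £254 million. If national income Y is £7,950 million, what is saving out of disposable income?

S = 1567.04

Yd = Y − T = 7950 − 254 = 7696
C = 280 + 0.76(7696) = 280 + 5848.96 = 6128.96
S = Yd − C = 7696 − 6128.96 = 1567.04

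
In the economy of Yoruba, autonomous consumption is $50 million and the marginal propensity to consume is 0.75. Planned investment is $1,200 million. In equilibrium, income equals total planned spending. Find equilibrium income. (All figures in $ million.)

Y = 5000

Y = C + I = 50 + 0.75Y + 1200
Y − 0.75Y = 1250
0.25Y = 1250, so Y = 1250/0.25 = 5000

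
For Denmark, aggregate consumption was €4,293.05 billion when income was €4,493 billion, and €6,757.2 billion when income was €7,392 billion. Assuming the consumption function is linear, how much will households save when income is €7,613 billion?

S = 667.95

MPC = (6757.2 − 4293.05)/(7392 − 4493) = 2464.15/2899 = 0.85
a = 4293.05 − 0.85(4493) = 4293.05 − 3819.05 = 474
C = 474 + 0.85(7613) = 6945.05
S = 7613 − 6945.05 = 667.95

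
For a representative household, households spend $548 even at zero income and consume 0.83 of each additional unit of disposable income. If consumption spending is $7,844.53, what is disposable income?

548 + 0.83Y = 7844.53
0.83Y = 7296.53, so Y = 7296.53/0.83 = 8791

Y = 8791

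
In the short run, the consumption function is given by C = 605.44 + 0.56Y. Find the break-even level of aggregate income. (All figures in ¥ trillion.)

At break-even, C = Y: 605.44 + 0.56Y = Y
0.44Y = 605.44, so Y = 605.44/0.44 = 1376

Y = 1376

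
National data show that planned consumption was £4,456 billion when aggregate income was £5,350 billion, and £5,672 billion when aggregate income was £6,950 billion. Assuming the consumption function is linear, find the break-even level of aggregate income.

Y = 1625

MPC = (5672 − 4456)/(6950 − 5350) = 1216/1600 = 0.76
a = 4456 − 0.76(5350) = 4456 − 4066 = 390
Break-even: Y = a/(1−MPC) = 390/0.24 = 1625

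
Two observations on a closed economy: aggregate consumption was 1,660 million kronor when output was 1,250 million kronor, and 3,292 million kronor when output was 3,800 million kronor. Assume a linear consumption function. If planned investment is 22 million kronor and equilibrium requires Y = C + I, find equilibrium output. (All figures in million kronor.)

MPC = (3292 − 1660)/(3800 − 1250) = 1632/2550 = 0.64
a = 1660 − 0.64(1250) = 860
Equilibrium: Y = 860 + 0.64Y + 22
0.36Y = 882, so Y = 882/0.36 = 2450

Y = 2450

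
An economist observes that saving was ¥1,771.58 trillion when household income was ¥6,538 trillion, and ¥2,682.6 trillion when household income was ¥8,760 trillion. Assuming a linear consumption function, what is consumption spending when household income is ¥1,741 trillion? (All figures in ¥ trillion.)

C = 1936.19

MPS = ΔS/ΔY = (2682.6 − 1771.58)/(8760 − 6538) = 911.02/2222 = 0.41
MPC = 1 − MPS = 0.59
Autonomous saving = 1771.58 − 0.41(6538) = -909, so a = 909
C = 909 + 0.59(1741) = 909 + 1027.19 = 1936.19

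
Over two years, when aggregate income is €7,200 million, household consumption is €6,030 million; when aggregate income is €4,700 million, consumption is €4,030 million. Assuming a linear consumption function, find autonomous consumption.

a = 270

MPC = ΔC/ΔY = (6030 − 4030)/(7200 − 4700) = 2000/2500 = 0.8
a = C − MPC·Y = 4030 − 0.8(4700) = 4030 − 3760 = 270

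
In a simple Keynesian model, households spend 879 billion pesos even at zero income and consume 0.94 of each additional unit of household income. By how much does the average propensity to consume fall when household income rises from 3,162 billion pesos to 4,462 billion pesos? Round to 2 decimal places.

ΔAPC = 0.08

At Y = 3162: C = 879 + 0.94(3162) = 3851.28, APC = 3851.28/3162 = 1.218
At Y = 4462: C = 5073.28, APC = 5073.28/4462 = 1.137
Fall in APC = 1.218 − 1.137 = 0.081 ≈ 0.08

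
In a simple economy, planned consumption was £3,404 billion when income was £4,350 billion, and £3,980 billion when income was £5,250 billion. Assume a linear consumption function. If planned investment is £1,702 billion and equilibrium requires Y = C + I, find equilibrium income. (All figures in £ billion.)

Y = 6450

MPC = (3980 − 3404)/(5250 − 4350) = 576/900 = 0.64
a = 3404 − 0.64(4350) = 620
Equilibrium: Y = 620 + 0.64Y + 1702
0.36Y = 2322, so Y = 2322/0.36 = 6450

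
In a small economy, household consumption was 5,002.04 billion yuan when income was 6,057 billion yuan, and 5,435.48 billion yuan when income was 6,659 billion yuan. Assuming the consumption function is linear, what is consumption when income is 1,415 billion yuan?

C = 1659.8

MPC = (5435.48 − 5002.04)/(6659 − 6057) = 433.44/602 = 0.72
a = 5002.04 − 0.72(6057) = 5002.04 − 4361.04 = 641
C = 641 + 0.72(1415) = 641 + 1018.8 = 1659.8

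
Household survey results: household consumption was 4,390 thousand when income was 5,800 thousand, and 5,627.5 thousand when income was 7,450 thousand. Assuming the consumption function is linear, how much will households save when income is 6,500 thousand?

S = 1585

MPC = (5627.5 − 4390)/(7450 − 5800) = 1237.5/1650 = 0.75
a = 4390 − 0.75(5800) = 4390 − 4350 = 40
C = 40 + 0.75(6500) = 4915
S = 6500 − 4915 = 1585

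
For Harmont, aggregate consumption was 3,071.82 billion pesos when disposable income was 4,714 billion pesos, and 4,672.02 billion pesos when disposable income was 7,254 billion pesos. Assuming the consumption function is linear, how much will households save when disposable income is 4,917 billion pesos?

MPC = (4672.02 − 3071.82)/(7254 − 4714) = 1600.2/2540 = 0.63
a = 3071.82 − 0.63(4714) = 3071.82 − 2969.82 = 102
C = 102 + 0.63(4917) = 3199.71
S = 4917 − 3199.71 = 1717.29

S = 1717.29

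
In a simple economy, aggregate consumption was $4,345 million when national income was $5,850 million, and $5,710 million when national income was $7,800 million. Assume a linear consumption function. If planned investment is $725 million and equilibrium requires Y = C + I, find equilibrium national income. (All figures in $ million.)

MPC = (5710 − 4345)/(7800 − 5850) = 1365/1950 = 0.7
a = 4345 − 0.7(5850) = 250
Equilibrium: Y = 250 + 0.7Y + 725
0.3Y = 975, so Y = 975/0.3 = 3250

Y = 3250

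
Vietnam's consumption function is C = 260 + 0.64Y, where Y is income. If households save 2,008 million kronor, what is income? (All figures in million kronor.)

Y = 6300

S = Y − C = -260 + 0.36Y
-260 + 0.36Y = 2008, so 0.36Y = 2268 and Y = 6300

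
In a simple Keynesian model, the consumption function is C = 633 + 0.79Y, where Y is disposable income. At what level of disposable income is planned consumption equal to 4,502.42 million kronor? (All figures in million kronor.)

Y = 4898

633 + 0.79Y = 4502.42
0.79Y = 3869.42, so Y = 3869.42/0.79 = 4898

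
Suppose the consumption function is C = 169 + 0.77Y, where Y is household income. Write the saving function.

S = Y − C = Y − (169 + 0.77Y) = -169 + (1 − 0.77)Y

S = -169 + 0.23Y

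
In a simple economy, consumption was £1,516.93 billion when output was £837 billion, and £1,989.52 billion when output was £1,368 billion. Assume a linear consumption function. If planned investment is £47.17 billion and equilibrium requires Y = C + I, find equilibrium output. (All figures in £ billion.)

Y = 7447

MPC = (1989.52 − 1516.93)/(1368 − 837) = 472.59/531 = 0.89
a = 1516.93 − 0.89(837) = 772
Equilibrium: Y = 772 + 0.89Y + 47.17
0.11Y = 819.17, so Y = 819.17/0.11 = 7447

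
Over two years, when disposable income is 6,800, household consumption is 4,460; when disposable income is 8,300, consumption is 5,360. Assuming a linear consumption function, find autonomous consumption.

MPC = ΔC/ΔY = (5360 − 4460)/(8300 − 6800) = 900/1500 = 0.6
a = C − MPC·Y = 4460 − 0.6(6800) = 4460 − 4080 = 380

a = 380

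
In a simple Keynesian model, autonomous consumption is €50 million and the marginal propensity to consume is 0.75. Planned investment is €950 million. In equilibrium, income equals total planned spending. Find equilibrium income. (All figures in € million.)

Y = C + I = 50 + 0.75Y + 950
Y − 0.75Y = 1000
0.25Y = 1000, so Y = 1000/0.25 = 4000

Y = 4000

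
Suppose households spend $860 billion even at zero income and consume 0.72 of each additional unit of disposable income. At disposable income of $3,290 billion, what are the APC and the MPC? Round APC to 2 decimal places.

MPC = 0.72 (the slope of the consumption function)
C = 860 + 0.72(3290) = 3228.8, so APC = 3228.8/3290 = 0.98

APC = 0.98; MPC = 0.72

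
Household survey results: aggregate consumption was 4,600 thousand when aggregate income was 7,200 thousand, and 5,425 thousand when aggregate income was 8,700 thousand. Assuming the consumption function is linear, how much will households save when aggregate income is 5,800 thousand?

S = 1970

MPC = (5425 − 4600)/(8700 − 7200) = 825/1500 = 0.55
a = 4600 − 0.55(7200) = 4600 − 3960 = 640
C = 640 + 0.55(5800) = 3830
S = 5800 − 3830 = 1970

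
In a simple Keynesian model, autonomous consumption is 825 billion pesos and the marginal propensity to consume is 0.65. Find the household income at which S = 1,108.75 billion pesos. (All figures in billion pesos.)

S = Y − C = -825 + 0.35Y
-825 + 0.35Y = 1108.75, so 0.35Y = 1933.75 and Y = 5525

Y = 5525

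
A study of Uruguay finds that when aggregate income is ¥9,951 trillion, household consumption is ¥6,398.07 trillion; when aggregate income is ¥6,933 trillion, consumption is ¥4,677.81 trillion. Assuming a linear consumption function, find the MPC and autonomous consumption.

MPC = 0.57; a = 726

MPC = ΔC/ΔY = (6398.07 − 4677.81)/(9951 − 6933) = 1720.26/3018 = 0.57
a = C − MPC·Y = 4677.81 − 0.57(6933) = 4677.81 − 3951.81 = 726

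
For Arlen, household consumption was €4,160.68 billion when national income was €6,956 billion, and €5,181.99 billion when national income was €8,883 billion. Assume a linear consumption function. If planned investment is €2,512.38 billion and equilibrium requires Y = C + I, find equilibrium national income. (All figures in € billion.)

Y = 6354

MPC = (5181.99 − 4160.68)/(8883 − 6956) = 1021.31/1927 = 0.53
a = 4160.68 − 0.53(6956) = 474
Equilibrium: Y = 474 + 0.53Y + 2512.38
0.47Y = 2986.38, so Y = 2986.38/0.47 = 6354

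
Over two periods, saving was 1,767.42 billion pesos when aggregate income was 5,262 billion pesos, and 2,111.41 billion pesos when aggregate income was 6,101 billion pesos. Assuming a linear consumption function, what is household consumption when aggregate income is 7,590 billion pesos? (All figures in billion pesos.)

C = 4868.1

MPS = ΔS/ΔY = (2111.41 − 1767.42)/(6101 − 5262) = 343.99/839 = 0.41
MPC = 1 − MPS = 0.59
Autonomous saving = 1767.42 − 0.41(5262) = -390, so a = 390
C = 390 + 0.59(7590) = 390 + 4478.1 = 4868.1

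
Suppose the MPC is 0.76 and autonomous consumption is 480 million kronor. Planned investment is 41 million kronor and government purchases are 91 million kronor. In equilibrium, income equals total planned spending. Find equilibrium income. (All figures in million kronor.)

Y = C + I + G = 480 + 0.76Y + 41 + 91
Y − 0.76Y = 612
0.24Y = 612, so Y = 612/0.24 = 2550

Y = 2550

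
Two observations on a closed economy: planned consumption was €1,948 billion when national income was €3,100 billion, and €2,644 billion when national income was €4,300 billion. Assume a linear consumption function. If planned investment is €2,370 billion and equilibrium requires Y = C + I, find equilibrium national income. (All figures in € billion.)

Y = 6000

MPC = (2644 − 1948)/(4300 − 3100) = 696/1200 = 0.58
a = 1948 − 0.58(3100) = 150
Equilibrium: Y = 150 + 0.58Y + 2370
0.42Y = 2520, so Y = 2520/0.42 = 6000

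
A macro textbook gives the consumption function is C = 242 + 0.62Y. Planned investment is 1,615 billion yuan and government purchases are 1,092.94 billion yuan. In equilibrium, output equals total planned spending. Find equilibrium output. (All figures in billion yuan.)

Y = 7763

Y = C + I + G = 242 + 0.62Y + 1615 + 1092.94
Y − 0.62Y = 2949.94
0.38Y = 2949.94, so Y = 2949.94/0.38 = 7763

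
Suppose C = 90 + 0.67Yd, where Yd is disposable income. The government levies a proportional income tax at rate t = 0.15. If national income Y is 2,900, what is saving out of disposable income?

Yd = (1 − 0.15)(2900) = 0.85(2900) = 2465
C = 90 + 0.67(2465) = 90 + 1651.55 = 1741.55
S = Yd − C = 2465 − 1741.55 = 723.45

S = 723.45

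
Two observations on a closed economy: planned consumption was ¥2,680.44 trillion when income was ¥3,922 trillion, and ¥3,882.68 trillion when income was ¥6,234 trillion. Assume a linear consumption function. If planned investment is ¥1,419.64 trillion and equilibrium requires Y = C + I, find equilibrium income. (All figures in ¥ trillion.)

MPC = (3882.68 − 2680.44)/(6234 − 3922) = 1202.24/2312 = 0.52
a = 2680.44 − 0.52(3922) = 641
Equilibrium: Y = 641 + 0.52Y + 1419.64
0.48Y = 2060.64, so Y = 2060.64/0.48 = 4293

Y = 4293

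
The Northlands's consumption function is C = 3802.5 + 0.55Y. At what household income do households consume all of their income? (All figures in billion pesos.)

At break-even, C = Y: 3802.5 + 0.55Y = Y
0.45Y = 3802.5, so Y = 3802.5/0.45 = 8450

Y = 8450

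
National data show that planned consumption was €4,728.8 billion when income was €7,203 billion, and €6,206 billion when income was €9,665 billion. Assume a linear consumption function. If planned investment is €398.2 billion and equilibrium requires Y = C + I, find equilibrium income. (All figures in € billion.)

Y = 2013

MPC = (6206 − 4728.8)/(9665 − 7203) = 1477.2/2462 = 0.6
a = 4728.8 − 0.6(7203) = 407
Equilibrium: Y = 407 + 0.6Y + 398.2
0.4Y = 805.2, so Y = 805.2/0.4 = 2013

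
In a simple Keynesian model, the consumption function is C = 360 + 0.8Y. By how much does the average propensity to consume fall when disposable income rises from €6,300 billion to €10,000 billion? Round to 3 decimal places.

At Y = 6300: C = 360 + 0.8(6300) = 5400, APC = 5400/6300 = 0.8571
At Y = 10000: C = 8360, APC = 8360/10000 = 0.8360
Fall in APC = 0.8571 − 0.8360 = 0.0211 ≈ 0.021

ΔAPC = 0.021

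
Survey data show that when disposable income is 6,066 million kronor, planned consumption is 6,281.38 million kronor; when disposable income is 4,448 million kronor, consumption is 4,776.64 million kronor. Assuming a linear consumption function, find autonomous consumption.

a = 640

MPC = ΔC/ΔY = (6281.38 − 4776.64)/(6066 − 4448) = 1504.74/1618 = 0.93
a = C − MPC·Y = 4776.64 − 0.93(4448) = 4776.64 − 4136.64 = 640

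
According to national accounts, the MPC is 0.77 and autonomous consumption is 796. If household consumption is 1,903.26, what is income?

796 + 0.77Y = 1903.26
0.77Y = 1107.26, so Y = 1107.26/0.77 = 1438

Y = 1438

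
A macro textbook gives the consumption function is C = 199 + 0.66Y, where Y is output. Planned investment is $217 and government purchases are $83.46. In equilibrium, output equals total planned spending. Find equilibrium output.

Y = 1469

Y = C + I + G = 199 + 0.66Y + 217 + 83.46
Y − 0.66Y = 499.46
0.34Y = 499.46, so Y = 499.46/0.34 = 1469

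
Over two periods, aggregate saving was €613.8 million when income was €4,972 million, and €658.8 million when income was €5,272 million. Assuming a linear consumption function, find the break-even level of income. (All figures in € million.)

MPS = ΔS/ΔY = (658.8 − 613.8)/(5272 − 4972) = 45/300 = 0.15
MPC = 1 − MPS = 0.85
From S(4972) = 613.8: −a + 0.15(4972) = 613.8, so a = 745.8 − 613.8 = 132
Break-even (S = 0): Y = a/MPS = 132/0.15 = 880

Y = 880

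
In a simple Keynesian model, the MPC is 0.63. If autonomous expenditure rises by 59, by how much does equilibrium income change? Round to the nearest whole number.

ΔY ≈ 159

The multiplier is 1/(1 − MPC) = 1/0.37.
ΔY = 59/0.37 = 159.46 ≈ 159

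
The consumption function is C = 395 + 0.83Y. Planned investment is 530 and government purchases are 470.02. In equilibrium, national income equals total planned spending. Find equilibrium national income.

Y = 8206

Y = C + I + G = 395 + 0.83Y + 530 + 470.02
Y − 0.83Y = 1395.02
0.17Y = 1395.02, so Y = 1395.02/0.17 = 8206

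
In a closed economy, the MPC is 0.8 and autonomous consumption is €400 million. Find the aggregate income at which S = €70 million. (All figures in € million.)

Y = 2350

S = Y − C = -400 + 0.2Y
-400 + 0.2Y = 70, so 0.2Y = 470 and Y = 2350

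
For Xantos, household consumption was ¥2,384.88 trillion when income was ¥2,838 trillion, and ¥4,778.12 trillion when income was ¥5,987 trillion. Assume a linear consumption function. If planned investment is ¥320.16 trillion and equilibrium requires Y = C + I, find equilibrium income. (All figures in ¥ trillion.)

Y = 2284

MPC = (4778.12 − 2384.88)/(5987 − 2838) = 2393.24/3149 = 0.76
a = 2384.88 − 0.76(2838) = 228
Equilibrium: Y = 228 + 0.76Y + 320.16
0.24Y = 548.16, so Y = 548.16/0.24 = 2284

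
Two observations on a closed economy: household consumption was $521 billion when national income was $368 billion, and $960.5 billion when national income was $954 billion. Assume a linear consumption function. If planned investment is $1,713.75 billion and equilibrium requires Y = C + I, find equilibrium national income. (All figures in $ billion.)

Y = 7835

MPC = (960.5 − 521)/(954 − 368) = 439.5/586 = 0.75
a = 521 − 0.75(368) = 245
Equilibrium: Y = 245 + 0.75Y + 1713.75
0.25Y = 1958.75, so Y = 1958.75/0.25 = 7835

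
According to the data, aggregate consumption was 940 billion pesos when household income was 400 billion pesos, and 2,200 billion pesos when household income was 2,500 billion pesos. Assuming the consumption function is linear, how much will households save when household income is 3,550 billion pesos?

S = 720

MPC = (2200 − 940)/(2500 − 400) = 1260/2100 = 0.6
a = 940 − 0.6(400) = 940 − 240 = 700
C = 700 + 0.6(3550) = 2830
S = 3550 − 2830 = 720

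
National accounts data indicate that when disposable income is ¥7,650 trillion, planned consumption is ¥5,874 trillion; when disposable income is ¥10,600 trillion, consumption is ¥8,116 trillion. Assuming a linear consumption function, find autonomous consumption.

a = 60

MPC = ΔC/ΔY = (8116 − 5874)/(10600 − 7650) = 2242/2950 = 0.76
a = C − MPC·Y = 5874 − 0.76(7650) = 5874 − 5814 = 60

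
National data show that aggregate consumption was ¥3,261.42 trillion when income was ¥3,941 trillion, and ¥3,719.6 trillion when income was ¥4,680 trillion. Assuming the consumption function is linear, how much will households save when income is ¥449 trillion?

MPC = (3719.6 − 3261.42)/(4680 − 3941) = 458.18/739 = 0.62
a = 3261.42 − 0.62(3941) = 3261.42 − 2443.42 = 818
C = 818 + 0.62(449) = 1096.38
S = 449 − 1096.38 = -647.38

S = -647.38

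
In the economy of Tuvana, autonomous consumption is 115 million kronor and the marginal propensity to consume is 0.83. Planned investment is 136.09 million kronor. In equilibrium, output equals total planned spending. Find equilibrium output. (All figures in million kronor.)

Y = 1477

Y = C + I = 115 + 0.83Y + 136.09
Y − 0.83Y = 251.09
0.17Y = 251.09, so Y = 251.09/0.17 = 1477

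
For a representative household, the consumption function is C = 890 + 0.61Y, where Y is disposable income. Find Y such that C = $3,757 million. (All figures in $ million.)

Y = 4700

890 + 0.61Y = 3757
0.61Y = 2867, so Y = 2867/0.61 = 4700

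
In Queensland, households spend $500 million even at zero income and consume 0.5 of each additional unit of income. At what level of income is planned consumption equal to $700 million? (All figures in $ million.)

500 + 0.5Y = 700
0.5Y = 200, so Y = 200/0.5 = 400

Y = 400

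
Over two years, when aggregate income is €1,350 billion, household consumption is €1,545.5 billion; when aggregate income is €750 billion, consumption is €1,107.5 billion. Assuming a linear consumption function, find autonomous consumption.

a = 560

MPC = ΔC/ΔY = (1545.5 − 1107.5)/(1350 − 750) = 438/600 = 0.73
a = C − MPC·Y = 1107.5 − 0.73(750) = 1107.5 − 547.5 = 560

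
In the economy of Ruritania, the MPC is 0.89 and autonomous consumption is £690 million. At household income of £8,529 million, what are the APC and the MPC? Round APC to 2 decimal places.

APC = 0.97; MPC = 0.89

MPC = 0.89 (the slope of the consumption function)
C = 690 + 0.89(8529) = 8280.81, so APC = 8280.81/8529 = 0.97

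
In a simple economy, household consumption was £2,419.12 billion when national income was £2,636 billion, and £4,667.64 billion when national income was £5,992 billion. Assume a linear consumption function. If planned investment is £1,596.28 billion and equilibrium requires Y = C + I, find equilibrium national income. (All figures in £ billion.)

MPC = (4667.64 − 2419.12)/(5992 − 2636) = 2248.52/3356 = 0.67
a = 2419.12 − 0.67(2636) = 653
Equilibrium: Y = 653 + 0.67Y + 1596.28
0.33Y = 2249.28, so Y = 2249.28/0.33 = 6816

Y = 6816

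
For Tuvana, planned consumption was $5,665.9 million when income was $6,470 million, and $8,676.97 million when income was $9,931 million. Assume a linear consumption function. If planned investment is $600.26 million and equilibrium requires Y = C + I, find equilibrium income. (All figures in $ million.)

Y = 4902

MPC = (8676.97 − 5665.9)/(9931 − 6470) = 3011.07/3461 = 0.87
a = 5665.9 − 0.87(6470) = 37
Equilibrium: Y = 37 + 0.87Y + 600.26
0.13Y = 637.26, so Y = 637.26/0.13 = 4902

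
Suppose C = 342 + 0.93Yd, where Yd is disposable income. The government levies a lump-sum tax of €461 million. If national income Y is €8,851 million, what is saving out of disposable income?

S = 245.3

Yd = Y − T = 8851 − 461 = 8390
C = 342 + 0.93(8390) = 342 + 7802.7 = 8144.7
S = Yd − C = 8390 − 8144.7 = 245.3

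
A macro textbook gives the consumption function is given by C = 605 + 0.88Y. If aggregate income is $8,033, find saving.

S = 358.96

C = 605 + 0.88(8033) = 605 + 7069.04 = 7674.04
S = Y − C = 8033 − 7674.04 = 358.96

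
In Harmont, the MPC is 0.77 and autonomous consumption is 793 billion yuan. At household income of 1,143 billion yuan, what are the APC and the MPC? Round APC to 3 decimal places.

APC = 1.464; MPC = 0.77

MPC = 0.77 (the slope of the consumption function)
C = 793 + 0.77(1143) = 1673.11, so APC = 1673.11/1143 = 1.464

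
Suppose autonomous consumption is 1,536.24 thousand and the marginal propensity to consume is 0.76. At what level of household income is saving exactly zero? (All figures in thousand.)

Y = 6401

At break-even, C = Y: 1536.24 + 0.76Y = Y
0.24Y = 1536.24, so Y = 1536.24/0.24 = 6401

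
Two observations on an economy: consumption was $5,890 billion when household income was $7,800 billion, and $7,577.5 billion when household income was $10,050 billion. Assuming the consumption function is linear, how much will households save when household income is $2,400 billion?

S = 560

MPC = (7577.5 − 5890)/(10050 − 7800) = 1687.5/2250 = 0.75
a = 5890 − 0.75(7800) = 5890 − 5850 = 40
C = 40 + 0.75(2400) = 1840
S = 2400 − 1840 = 560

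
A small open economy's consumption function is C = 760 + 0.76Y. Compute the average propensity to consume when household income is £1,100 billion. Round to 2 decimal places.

C = 760 + 0.76(1100) = 1596
APC = C/Y = 1596/1100 = 1.45

APC = 1.45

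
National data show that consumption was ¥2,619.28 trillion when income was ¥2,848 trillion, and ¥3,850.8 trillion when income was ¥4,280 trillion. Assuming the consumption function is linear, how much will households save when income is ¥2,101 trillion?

MPC = (3850.8 − 2619.28)/(4280 − 2848) = 1231.52/1432 = 0.86
a = 2619.28 − 0.86(2848) = 2619.28 − 2449.28 = 170
C = 170 + 0.86(2101) = 1976.86
S = 2101 − 1976.86 = 124.14

S = 124.14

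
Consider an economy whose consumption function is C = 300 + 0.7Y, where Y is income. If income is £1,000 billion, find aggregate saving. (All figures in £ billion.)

C = 300 + 0.7(1000) = 300 + 700 = 1000
S = Y − C = 1000 − 1000 = 0

S = 0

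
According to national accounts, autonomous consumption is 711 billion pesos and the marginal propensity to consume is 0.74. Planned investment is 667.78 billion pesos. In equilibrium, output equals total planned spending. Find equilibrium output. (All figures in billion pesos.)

Y = C + I = 711 + 0.74Y + 667.78
Y − 0.74Y = 1378.78
0.26Y = 1378.78, so Y = 1378.78/0.26 = 5303

Y = 5303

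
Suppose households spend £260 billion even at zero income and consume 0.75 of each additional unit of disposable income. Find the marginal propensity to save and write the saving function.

MPS = 0.25; S = -260 + 0.25Y

MPS = 1 − MPC = 1 − 0.75 = 0.25
S = Y − C = -260 + 0.25Y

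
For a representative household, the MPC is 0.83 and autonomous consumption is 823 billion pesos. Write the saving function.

S = Y − C = Y − (823 + 0.83Y) = -823 + (1 − 0.83)Y

S = -823 + 0.17Y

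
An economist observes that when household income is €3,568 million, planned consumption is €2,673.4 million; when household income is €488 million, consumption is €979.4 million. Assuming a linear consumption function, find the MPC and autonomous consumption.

MPC = ΔC/ΔY = (2673.4 − 979.4)/(3568 − 488) = 1694/3080 = 0.55
a = C − MPC·Y = 979.4 − 0.55(488) = 979.4 − 268.4 = 711

MPC = 0.55; a = 711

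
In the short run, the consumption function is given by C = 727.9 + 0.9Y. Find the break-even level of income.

At break-even, C = Y: 727.9 + 0.9Y = Y
0.1Y = 727.9, so Y = 727.9/0.1 = 7279

Y = 7279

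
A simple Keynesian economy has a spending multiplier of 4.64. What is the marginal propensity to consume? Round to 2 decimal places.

k = 1/(1 − MPC), so 1 − MPC = 1/k = 1/4.64 = 0.2155
MPC = 1 − 0.2155 = 0.78

MPC = 0.78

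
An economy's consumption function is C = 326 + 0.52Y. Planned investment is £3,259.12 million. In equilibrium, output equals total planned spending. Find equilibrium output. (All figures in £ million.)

Y = C + I = 326 + 0.52Y + 3259.12
Y − 0.52Y = 3585.12
0.48Y = 3585.12, so Y = 3585.12/0.48 = 7469

Y = 7469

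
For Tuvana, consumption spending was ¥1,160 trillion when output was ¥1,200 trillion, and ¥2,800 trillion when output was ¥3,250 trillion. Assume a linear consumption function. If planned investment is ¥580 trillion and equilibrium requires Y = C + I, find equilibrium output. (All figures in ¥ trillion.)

Y = 3900

MPC = (2800 − 1160)/(3250 − 1200) = 1640/2050 = 0.8
a = 1160 − 0.8(1200) = 200
Equilibrium: Y = 200 + 0.8Y + 580
0.2Y = 780, so Y = 780/0.2 = 3900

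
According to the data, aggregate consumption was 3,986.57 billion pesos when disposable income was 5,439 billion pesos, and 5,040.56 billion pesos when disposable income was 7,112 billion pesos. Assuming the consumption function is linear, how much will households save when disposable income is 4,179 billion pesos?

MPC = (5040.56 − 3986.57)/(7112 − 5439) = 1053.99/1673 = 0.63
a = 3986.57 − 0.63(5439) = 3986.57 − 3426.57 = 560
C = 560 + 0.63(4179) = 3192.77
S = 4179 − 3192.77 = 986.23

S = 986.23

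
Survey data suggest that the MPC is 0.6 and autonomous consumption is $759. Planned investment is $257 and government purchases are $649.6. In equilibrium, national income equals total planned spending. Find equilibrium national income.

Y = 4164

Y = C + I + G = 759 + 0.6Y + 257 + 649.6
Y − 0.6Y = 1665.6
0.4Y = 1665.6, so Y = 1665.6/0.4 = 4164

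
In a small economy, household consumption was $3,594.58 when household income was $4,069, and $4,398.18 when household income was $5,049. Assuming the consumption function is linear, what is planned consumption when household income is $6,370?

C = 5481.4

MPC = (4398.18 − 3594.58)/(5049 − 4069) = 803.6/980 = 0.82
a = 3594.58 − 0.82(4069) = 3594.58 − 3336.58 = 258
C = 258 + 0.82(6370) = 258 + 5223.4 = 5481.4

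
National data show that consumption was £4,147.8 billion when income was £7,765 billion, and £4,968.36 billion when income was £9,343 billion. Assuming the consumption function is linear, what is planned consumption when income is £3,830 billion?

MPC = (4968.36 − 4147.8)/(9343 − 7765) = 820.56/1578 = 0.52
a = 4147.8 − 0.52(7765) = 4147.8 − 4037.8 = 110
C = 110 + 0.52(3830) = 110 + 1991.6 = 2101.6

C = 2101.6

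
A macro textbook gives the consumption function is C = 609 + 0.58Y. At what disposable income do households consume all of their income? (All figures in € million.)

Y = 1450

At break-even, C = Y: 609 + 0.58Y = Y
0.42Y = 609, so Y = 609/0.42 = 1450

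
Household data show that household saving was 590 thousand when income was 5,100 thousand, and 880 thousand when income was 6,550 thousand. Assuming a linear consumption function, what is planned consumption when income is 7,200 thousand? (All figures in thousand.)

C = 6190

MPS = ΔS/ΔY = (880 − 590)/(6550 − 5100) = 290/1450 = 0.2
MPC = 1 − MPS = 0.8
Autonomous saving = 590 − 0.2(5100) = -430, so a = 430
C = 430 + 0.8(7200) = 430 + 5760 = 6190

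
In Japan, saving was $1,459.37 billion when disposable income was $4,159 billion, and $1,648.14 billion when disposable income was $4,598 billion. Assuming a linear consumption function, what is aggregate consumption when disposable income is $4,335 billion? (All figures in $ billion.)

C = 2799.95

MPS = ΔS/ΔY = (1648.14 − 1459.37)/(4598 − 4159) = 188.77/439 = 0.43
MPC = 1 − MPS = 0.57
Autonomous saving = 1459.37 − 0.43(4159) = -329, so a = 329
C = 329 + 0.57(4335) = 329 + 2470.95 = 2799.95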